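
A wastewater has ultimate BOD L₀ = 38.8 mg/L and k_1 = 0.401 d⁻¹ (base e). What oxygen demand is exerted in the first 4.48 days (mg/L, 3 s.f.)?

y ≈ 32.4 mg/L

y_t = L₀(1 − e^(−k_1 t)) = 38.8 × (1 − e^(−0.401×4.48))
= 38.8 × (1 − 0.1659) = 38.8 × 0.8341 = 32.36 mg/L.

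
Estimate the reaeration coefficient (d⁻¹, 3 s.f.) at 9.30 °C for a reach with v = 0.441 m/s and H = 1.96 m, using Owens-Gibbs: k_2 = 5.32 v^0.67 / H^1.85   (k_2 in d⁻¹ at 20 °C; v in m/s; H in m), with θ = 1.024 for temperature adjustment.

k_2(20) = 5.32 × 0.441^0.67 / 1.96^1.85 = 5.32 × 0.5778 / 3.473 = 0.8851 d⁻¹.
k_2(9.30) = 0.8851 × 1.024^(9.30−20) = 0.8851 × 0.7759 = 0.6868 d⁻¹.

k_2 ≈ 0.687 d⁻¹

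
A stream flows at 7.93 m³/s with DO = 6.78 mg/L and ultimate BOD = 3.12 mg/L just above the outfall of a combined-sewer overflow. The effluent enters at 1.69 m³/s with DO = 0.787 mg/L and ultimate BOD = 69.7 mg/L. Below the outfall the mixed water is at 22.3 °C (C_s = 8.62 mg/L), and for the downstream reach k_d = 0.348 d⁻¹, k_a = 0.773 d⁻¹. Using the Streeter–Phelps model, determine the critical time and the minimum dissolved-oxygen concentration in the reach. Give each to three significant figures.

t_c ≈ 1.24 d; minimum DO ≈ 4.28 mg/L

Mixed DO = (7.93×6.78 + 1.69×0.787)/(7.93+1.69) = 55.10/9.620 = 5.727 mg/L.
Mixed L₀ = (7.93×3.12 + 1.69×69.7)/(9.620) = 142.5/9.620 = 14.82 mg/L.
Initial deficit D₀ = C_s − DO₀ = 8.62 − 5.727 = 2.893 mg/L.
t_c = (1/0.4250) ln[(0.773/0.348)(1 − 2.893×0.4250/(0.348×14.82))] = 2.353 × ln(1.692) = 1.237 d.
D_c = (0.348/0.773) × 14.82 × e^(−0.348×1.237) = 0.4502 × 14.82 × 0.6502 = 4.337 mg/L.
Minimum DO = 8.62 − 4.337 = 4.283 mg/L.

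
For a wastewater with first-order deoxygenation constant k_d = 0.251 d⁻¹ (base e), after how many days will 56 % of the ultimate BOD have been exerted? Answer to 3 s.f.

t ≈ 3.27 d

y/L₀ = 1 − e^(−k_d t) = 0.56 ⇒ e^(−k_d t) = 0.440
t = −ln(0.440) / 0.251 = 0.8210 / 0.251 = 3.271 d.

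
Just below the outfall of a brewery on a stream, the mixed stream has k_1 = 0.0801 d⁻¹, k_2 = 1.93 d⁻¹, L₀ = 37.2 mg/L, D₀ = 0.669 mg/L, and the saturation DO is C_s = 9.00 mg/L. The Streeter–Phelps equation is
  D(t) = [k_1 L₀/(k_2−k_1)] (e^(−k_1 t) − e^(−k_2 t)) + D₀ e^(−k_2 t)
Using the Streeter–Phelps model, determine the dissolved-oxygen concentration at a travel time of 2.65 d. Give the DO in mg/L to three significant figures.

k_1 L₀/(k_2−k_1) = 0.0801×37.2/(1.93−0.0801) = 2.980/1.850 = 1.611 mg/L.
e^(−k_1 t) = e^(−0.0801×2.650) = 0.8088; e^(−k_2 t) = e^(−1.93×2.650) = 0.006009.
D = 1.611 × (0.8088 − 0.006009) + 0.669 × 0.006009 = 1.293 + 0.004020 = 1.297 mg/L.
DO = C_s − D = 9.00 − 1.297 = 7.703 mg/L.

DO ≈ 7.70 mg/L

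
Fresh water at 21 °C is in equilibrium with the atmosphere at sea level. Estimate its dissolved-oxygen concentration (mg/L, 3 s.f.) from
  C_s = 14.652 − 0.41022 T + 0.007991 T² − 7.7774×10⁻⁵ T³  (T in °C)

C_s ≈ 8.84 mg/L

C_s = 14.652 − 0.41022×21 + 0.007991×21² − 7.7774×10⁻⁵×21³ = 8.841 mg/L.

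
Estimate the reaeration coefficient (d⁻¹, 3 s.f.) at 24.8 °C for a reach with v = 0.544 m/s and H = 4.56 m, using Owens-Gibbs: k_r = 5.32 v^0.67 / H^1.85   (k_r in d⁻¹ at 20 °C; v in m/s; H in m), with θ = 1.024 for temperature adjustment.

k_r ≈ 0.239 d⁻¹

k_r(20) = 5.32 × 0.544^0.67 / 4.56^1.85 = 5.32 × 0.6650 / 16.56 = 0.2136 d⁻¹.
k_r(24.8) = 0.2136 × 1.024^(24.8−20) = 0.2136 × 1.121 = 0.2394 d⁻¹.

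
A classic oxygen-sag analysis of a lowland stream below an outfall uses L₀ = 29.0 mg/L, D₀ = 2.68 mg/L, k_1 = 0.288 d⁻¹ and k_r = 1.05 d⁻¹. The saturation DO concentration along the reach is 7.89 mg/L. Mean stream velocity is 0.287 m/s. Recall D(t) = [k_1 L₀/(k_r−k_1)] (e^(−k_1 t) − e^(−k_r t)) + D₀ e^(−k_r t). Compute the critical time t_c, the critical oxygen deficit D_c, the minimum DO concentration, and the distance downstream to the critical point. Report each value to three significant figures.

t_c ≈ 1.33 d; D_c ≈ 5.42 mg/L; min DO ≈ 2.47 mg/L; x_c ≈ 33.0 km

With k_r/k_1 = 3.646 and 1 − D₀(k_r−k_1)/(k_1 L₀) = 0.7555,
t_c = ln(3.646 × 0.7555) / (1.05 − 0.288) = ln(2.754) / 0.7620 = 1.013/0.7620 = 1.330 d.
L(t_c) = L₀ e^(−k_1 t_c) = 29.0 × 0.6819 = 19.77 mg/L, and at the critical point k_r D_c = k_1 L, so D_c = (0.288/1.05) × 19.77 = 5.424 mg/L.
Minimum DO = C_s − D_c = 7.89 − 5.424 = 2.466 mg/L.
x_c = v t_c = 0.287 m/s × 1.330 d × 86400 s/d = 32970 m ≈ 33.0 km.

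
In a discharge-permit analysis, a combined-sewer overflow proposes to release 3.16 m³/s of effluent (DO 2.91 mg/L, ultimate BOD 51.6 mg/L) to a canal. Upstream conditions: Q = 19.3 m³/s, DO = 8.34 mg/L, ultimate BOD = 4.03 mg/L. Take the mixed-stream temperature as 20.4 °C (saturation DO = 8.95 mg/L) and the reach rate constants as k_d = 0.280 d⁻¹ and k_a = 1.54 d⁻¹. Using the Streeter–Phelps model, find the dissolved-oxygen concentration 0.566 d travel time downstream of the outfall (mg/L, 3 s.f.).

Mixed DO = (19.3×8.34 + 3.16×2.91)/(19.3+3.16) = 170.2/22.46 = 7.576 mg/L.
Mixed L₀ = (19.3×4.03 + 3.16×51.6)/(22.46) = 240.8/22.46 = 10.72 mg/L.
Initial deficit D₀ = C_s − DO₀ = 8.95 − 7.576 = 1.374 mg/L.
D(0.566) = [0.280×10.72/(1.54−0.280)](e^(−0.280×0.566) − e^(−1.54×0.566)) + 1.374 e^(−1.54×0.566)
= 2.383 × (0.8534 − 0.4183) + 1.374 × 0.4183 = 1.612 mg/L.
DO = 8.95 − 1.612 = 7.338 mg/L.

DO ≈ 7.34 mg/L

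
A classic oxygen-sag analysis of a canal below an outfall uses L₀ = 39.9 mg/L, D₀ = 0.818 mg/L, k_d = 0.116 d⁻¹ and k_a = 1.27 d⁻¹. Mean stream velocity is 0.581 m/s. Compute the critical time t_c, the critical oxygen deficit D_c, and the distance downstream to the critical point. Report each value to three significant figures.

t_c = [1/(k_a−k_d)] ln[(k_a/k_d)(1 − D₀(k_a−k_d)/(k_d L₀))]
= [1/(1.27−0.116)] ln[(1.27/0.116)(1 − 0.818×1.154/(0.116×39.9))]
= (1/1.154) ln[10.95 × 0.7960] = 0.8666 × ln(8.715) = 0.8666 × 2.165 = 1.876 d.
D_c = (k_d/k_a) L₀ e^(−k_d t_c) = (0.116/1.27) × 39.9 × e^(−0.116×1.876) = 0.09134 × 39.9 × 0.8044 = 2.932 mg/L.
x_c = v t_c = 0.581 m/s × 1.876 d × 86400 s/d = 94180 m ≈ 94.2 km.

t_c ≈ 1.88 d; D_c ≈ 2.93 mg/L; x_c ≈ 94.2 km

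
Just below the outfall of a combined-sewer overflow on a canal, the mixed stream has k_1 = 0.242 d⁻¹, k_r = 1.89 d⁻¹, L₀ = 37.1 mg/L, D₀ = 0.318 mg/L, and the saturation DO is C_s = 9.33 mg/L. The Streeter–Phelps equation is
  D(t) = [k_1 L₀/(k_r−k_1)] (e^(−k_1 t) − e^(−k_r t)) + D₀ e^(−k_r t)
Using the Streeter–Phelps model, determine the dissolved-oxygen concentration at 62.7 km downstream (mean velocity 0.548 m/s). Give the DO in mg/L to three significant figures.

DO ≈ 5.80 mg/L

Travel time t = x/v = 62.7 km / (0.548 m/s) = 62700 m / 0.548 m/s = 114400 s = 1.324 d.
k_1 L₀/(k_r−k_1) = 0.242×37.1/(1.89−0.242) = 8.978/1.648 = 5.448 mg/L.
e^(−k_1 t) = e^(−0.242×1.324) = 0.7258; e^(−k_r t) = e^(−1.89×1.324) = 0.08185.
D = 5.448 × (0.7258 − 0.08185) + 0.318 × 0.08185 = 3.508 + 0.02603 = 3.534 mg/L.
DO = C_s − D = 9.33 − 3.534 = 5.796 mg/L.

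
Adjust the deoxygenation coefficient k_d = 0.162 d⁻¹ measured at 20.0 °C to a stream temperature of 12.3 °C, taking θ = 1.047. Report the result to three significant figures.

k_d(T₂) = k_d(T₁) · θ^(T₂−T₁) = 0.162 × 1.047^(12.3−20.0)
= 0.162 × 1.047^-7.70 = 0.162 × 0.7021 = 0.1137 d⁻¹.

k_d ≈ 0.114 d⁻¹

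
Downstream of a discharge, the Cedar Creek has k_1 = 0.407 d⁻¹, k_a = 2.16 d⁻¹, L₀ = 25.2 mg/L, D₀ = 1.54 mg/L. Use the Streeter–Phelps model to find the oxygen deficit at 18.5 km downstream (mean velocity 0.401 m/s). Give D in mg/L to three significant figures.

Travel time t = x/v = 18.5 km / (0.401 m/s) = 18500 m / 0.401 m/s = 46130 s = 0.5340 d.
k_1 L₀/(k_a−k_1) = 0.407×25.2/(2.16−0.407) = 10.26/1.753 = 5.851 mg/L.
e^(−k_1 t) = e^(−0.407×0.5340) = 0.8047; e^(−k_a t) = e^(−2.16×0.5340) = 0.3156.
D = 5.851 × (0.8047 − 0.3156) + 1.54 × 0.3156 = 2.862 + 0.4860 = 3.348 mg/L.

D ≈ 3.35 mg/L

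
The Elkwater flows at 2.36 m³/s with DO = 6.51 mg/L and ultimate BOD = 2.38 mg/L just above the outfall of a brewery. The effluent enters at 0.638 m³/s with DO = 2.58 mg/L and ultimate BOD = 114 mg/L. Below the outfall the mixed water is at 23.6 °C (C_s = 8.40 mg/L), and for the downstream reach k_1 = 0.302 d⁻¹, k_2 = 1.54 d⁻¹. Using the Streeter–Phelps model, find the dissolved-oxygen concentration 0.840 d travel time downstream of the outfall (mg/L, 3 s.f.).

Mixed DO = (2.36×6.51 + 0.638×2.58)/(2.36+0.638) = 17.01/2.998 = 5.674 mg/L.
Mixed L₀ = (2.36×2.38 + 0.638×114)/(2.998) = 78.35/2.998 = 26.13 mg/L.
Initial deficit D₀ = C_s − DO₀ = 8.40 − 5.674 = 2.726 mg/L.
D(0.840) = [0.302×26.13/(1.54−0.302)](e^(−0.302×0.840) − e^(−1.54×0.840)) + 2.726 e^(−1.54×0.840)
= 6.375 × (0.7759 − 0.2743) + 2.726 × 0.2743 = 3.946 mg/L.
DO = 8.40 − 3.946 = 4.454 mg/L.

DO ≈ 4.45 mg/L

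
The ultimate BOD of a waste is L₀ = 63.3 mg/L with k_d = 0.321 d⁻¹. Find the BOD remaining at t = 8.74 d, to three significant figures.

L_t = L₀ e^(−k_d t) = 63.3 × e^(−0.321×8.74) = 63.3 × 0.06047 = 3.828 mg/L.

L ≈ 3.83 mg/L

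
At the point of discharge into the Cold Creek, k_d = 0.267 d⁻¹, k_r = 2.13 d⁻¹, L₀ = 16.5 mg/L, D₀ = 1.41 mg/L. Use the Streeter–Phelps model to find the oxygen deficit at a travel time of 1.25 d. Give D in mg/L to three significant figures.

D ≈ 1.63 mg/L

k_d L₀/(k_r−k_d) = 0.267×16.5/(2.13−0.267) = 4.405/1.863 = 2.365 mg/L.
e^(−k_d t) = e^(−0.267×1.250) = 0.7162; e^(−k_r t) = e^(−2.13×1.250) = 0.06977.
D = 2.365 × (0.7162 − 0.06977) + 1.41 × 0.06977 = 1.529 + 0.09838 = 1.627 mg/L.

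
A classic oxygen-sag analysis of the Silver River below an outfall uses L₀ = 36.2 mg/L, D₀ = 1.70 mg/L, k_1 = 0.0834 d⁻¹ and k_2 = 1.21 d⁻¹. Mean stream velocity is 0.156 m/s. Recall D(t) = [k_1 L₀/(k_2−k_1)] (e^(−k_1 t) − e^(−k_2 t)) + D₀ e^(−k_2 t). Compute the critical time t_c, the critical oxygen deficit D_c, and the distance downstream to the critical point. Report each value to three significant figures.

t_c = [1/(k_2−k_1)] ln[(k_2/k_1)(1 − D₀(k_2−k_1)/(k_1 L₀))]
= [1/(1.21−0.0834)] ln[(1.21/0.0834)(1 − 1.70×1.127/(0.0834×36.2))]
= (1/1.127) ln[14.51 × 0.3656] = 0.8876 × ln(5.305) = 0.8876 × 1.669 = 1.481 d.
D_c = (k_1/k_2) L₀ e^(−k_1 t_c) = (0.0834/1.21) × 36.2 × e^(−0.0834×1.481) = 0.06893 × 36.2 × 0.8838 = 2.205 mg/L.
x_c = v t_c = 0.156 m/s × 1.481 d × 86400 s/d = 19960 m ≈ 20.0 km.

t_c ≈ 1.48 d; D_c ≈ 2.21 mg/L; x_c ≈ 20.0 km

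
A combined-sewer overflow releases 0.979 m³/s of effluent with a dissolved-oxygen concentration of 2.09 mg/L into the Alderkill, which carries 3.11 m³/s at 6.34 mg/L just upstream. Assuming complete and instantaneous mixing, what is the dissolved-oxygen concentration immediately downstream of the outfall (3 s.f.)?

Flow-weighted mixing: C = (Q_r C_r + Q_w C_w)/(Q_r + Q_w)
= (3.11×6.34 + 0.979×2.09)/(3.11 + 0.979) = 21.76/4.089 = 5.322 mg/L.

5.32 mg/L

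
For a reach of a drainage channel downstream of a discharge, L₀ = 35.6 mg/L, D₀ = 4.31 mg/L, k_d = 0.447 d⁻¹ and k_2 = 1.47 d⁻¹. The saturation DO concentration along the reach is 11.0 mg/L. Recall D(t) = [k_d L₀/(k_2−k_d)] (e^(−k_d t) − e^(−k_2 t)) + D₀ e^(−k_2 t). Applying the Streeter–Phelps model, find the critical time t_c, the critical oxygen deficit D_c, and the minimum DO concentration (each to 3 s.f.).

At the critical point dD/dt = 0, so k_d L₀ e^(−k_d t) = k_2 D. Substituting D(t) from the Streeter–Phelps equation and solving for t gives
t_c = ln[(k_2/k_d)(1 − D₀(k_2−k_d)/(k_d L₀))] / (k_2−k_d).
Here k_2−k_d = 1.023 d⁻¹ and 1 − D₀(k_2−k_d)/(k_d L₀) = 1 − 4.31×1.023/(0.447×35.6) = 0.7229, so
t_c = ln(3.289 × 0.7229) / 1.023 = 0.8660 / 1.023 = 0.8465 d.
L(t_c) = L₀ e^(−k_d t_c) = 35.6 × 0.6850 = 24.38 mg/L, and at the critical point k_2 D_c = k_d L, so D_c = (0.447/1.47) × 24.38 = 7.415 mg/L.
Minimum DO = C_s − D_c = 11.0 − 7.415 = 3.585 mg/L.

t_c ≈ 0.847 d; D_c ≈ 7.41 mg/L; min DO ≈ 3.59 mg/L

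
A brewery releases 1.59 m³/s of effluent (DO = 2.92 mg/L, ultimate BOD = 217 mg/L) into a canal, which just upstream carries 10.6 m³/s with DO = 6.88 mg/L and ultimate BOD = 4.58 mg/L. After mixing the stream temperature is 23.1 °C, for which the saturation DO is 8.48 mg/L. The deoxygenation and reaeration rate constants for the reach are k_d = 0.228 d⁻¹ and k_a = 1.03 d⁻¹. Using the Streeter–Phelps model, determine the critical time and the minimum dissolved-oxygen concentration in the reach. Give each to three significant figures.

t_c ≈ 1.55 d; minimum DO ≈ 3.46 mg/L

Mixed DO = (10.6×6.88 + 1.59×2.92)/(10.6+1.59) = 77.57/12.19 = 6.363 mg/L.
Mixed L₀ = (10.6×4.58 + 1.59×217)/(12.19) = 393.6/12.19 = 32.29 mg/L.
Initial deficit D₀ = C_s − DO₀ = 8.48 − 6.363 = 2.117 mg/L.
t_c = (1/0.8020) ln[(1.03/0.228)(1 − 2.117×0.8020/(0.228×32.29))] = 1.247 × ln(3.476) = 1.553 d.
D_c = (0.228/1.03) × 32.29 × e^(−0.228×1.553) = 0.2214 × 32.29 × 0.7017 = 5.015 mg/L.
Minimum DO = 8.48 − 5.015 = 3.465 mg/L.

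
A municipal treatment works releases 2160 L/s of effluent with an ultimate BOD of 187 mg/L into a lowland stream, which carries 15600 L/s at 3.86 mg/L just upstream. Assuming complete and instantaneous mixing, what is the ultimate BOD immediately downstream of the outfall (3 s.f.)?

26.1 mg/L

Flow-weighted mixing: C = (Q_r C_r + Q_w C_w)/(Q_r + Q_w)
= (15600×3.86 + 2160×187)/(15600 + 2160) = 464100/17760 = 26.13 mg/L.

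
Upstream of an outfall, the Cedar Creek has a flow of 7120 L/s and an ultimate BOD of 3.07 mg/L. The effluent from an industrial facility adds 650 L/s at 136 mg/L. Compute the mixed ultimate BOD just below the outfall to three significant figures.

Flow-weighted mixing: C = (Q_r C_r + Q_w C_w)/(Q_r + Q_w)
= (7120×3.07 + 650×136)/(7120 + 650) = 110300/7770 = 14.19 mg/L.

14.2 mg/L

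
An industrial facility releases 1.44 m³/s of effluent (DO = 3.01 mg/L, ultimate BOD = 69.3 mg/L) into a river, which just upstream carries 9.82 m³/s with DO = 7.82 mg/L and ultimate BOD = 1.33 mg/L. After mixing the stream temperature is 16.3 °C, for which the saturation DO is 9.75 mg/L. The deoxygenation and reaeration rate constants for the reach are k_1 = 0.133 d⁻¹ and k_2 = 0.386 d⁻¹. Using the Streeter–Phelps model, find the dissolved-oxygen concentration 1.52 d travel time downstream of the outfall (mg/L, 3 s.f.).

DO ≈ 6.96 mg/L

Mixed DO = (9.82×7.82 + 1.44×3.01)/(9.82+1.44) = 81.13/11.26 = 7.205 mg/L.
Mixed L₀ = (9.82×1.33 + 1.44×69.3)/(11.26) = 112.9/11.26 = 10.02 mg/L.
Initial deficit D₀ = C_s − DO₀ = 9.75 − 7.205 = 2.545 mg/L.
D(1.52) = [0.133×10.02/(0.386−0.133)](e^(−0.133×1.52) − e^(−0.386×1.52)) + 2.545 e^(−0.386×1.52)
= 5.269 × (0.8170 − 0.5561) + 2.545 × 0.5561 = 2.790 mg/L.
DO = 9.75 − 2.790 = 6.960 mg/L.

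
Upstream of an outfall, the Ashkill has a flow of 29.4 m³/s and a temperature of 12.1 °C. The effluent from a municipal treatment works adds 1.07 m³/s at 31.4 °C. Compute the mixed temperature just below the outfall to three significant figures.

Flow-weighted mixing: C = (Q_r C_r + Q_w C_w)/(Q_r + Q_w)
= (29.4×12.1 + 1.07×31.4)/(29.4 + 1.07) = 389.3/30.47 = 12.78 °C.

12.8 °C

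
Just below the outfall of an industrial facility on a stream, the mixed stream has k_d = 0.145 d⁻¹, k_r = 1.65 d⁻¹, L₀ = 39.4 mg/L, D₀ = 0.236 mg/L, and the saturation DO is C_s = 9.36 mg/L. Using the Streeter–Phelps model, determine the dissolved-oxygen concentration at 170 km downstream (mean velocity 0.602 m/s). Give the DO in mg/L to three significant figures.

DO ≈ 7.01 mg/L

Travel time t = x/v = 170 km / (0.602 m/s) = 170000 m / 0.602 m/s = 282400 s = 3.268 d.
k_d L₀/(k_r−k_d) = 0.145×39.4/(1.65−0.145) = 5.713/1.505 = 3.796 mg/L.
e^(−k_d t) = e^(−0.145×3.268) = 0.6226; e^(−k_r t) = e^(−1.65×3.268) = 0.004549.
D = 3.796 × (0.6226 − 0.004549) + 0.236 × 0.004549 = 2.346 + 0.001074 = 2.347 mg/L.
DO = C_s − D = 9.36 − 2.347 = 7.013 mg/L.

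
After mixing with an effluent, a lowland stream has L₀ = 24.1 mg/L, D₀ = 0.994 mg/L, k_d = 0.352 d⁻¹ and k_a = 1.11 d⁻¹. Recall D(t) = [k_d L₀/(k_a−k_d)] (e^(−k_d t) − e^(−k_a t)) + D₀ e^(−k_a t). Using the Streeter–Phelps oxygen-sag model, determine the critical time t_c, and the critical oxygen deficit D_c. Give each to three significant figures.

t_c ≈ 1.39 d; D_c ≈ 4.68 mg/L

With k_a/k_d = 3.153 and 1 − D₀(k_a−k_d)/(k_d L₀) = 0.9112,
t_c = ln(3.153 × 0.9112) / (1.11 − 0.352) = ln(2.873) / 0.7580 = 1.055/0.7580 = 1.392 d.
D_c = (k_d/k_a) L₀ e^(−k_d t_c) = (0.352/1.11) × 24.1 × e^(−0.352×1.392) = 0.3171 × 24.1 × 0.6125 = 4.681 mg/L.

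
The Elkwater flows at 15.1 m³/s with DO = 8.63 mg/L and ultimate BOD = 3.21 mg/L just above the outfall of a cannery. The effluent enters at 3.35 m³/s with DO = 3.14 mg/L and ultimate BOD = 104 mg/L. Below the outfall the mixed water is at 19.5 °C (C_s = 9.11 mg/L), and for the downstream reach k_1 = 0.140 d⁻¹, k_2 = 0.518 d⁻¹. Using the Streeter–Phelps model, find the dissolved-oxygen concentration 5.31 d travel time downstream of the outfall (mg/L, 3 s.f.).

Mixed DO = (15.1×8.63 + 3.35×3.14)/(15.1+3.35) = 140.8/18.45 = 7.633 mg/L.
Mixed L₀ = (15.1×3.21 + 3.35×104)/(18.45) = 396.9/18.45 = 21.51 mg/L.
Initial deficit D₀ = C_s − DO₀ = 9.11 − 7.633 = 1.477 mg/L.
D(5.31) = [0.140×21.51/(0.518−0.140)](e^(−0.140×5.31) − e^(−0.518×5.31)) + 1.477 e^(−0.518×5.31)
= 7.967 × (0.4755 − 0.06389) + 1.477 × 0.06389 = 3.374 mg/L.
DO = 9.11 − 3.374 = 5.736 mg/L.

DO ≈ 5.74 mg/L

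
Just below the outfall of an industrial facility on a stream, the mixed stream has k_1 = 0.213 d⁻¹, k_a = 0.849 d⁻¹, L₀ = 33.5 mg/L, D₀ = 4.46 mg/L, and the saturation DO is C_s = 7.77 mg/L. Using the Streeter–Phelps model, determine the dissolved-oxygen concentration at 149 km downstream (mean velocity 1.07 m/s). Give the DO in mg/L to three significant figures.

DO ≈ 1.53 mg/L

Travel time t = x/v = 149 km / (1.07 m/s) = 149000 m / 1.07 m/s = 139300 s = 1.612 d.
k_1 L₀/(k_a−k_1) = 0.213×33.5/(0.849−0.213) = 7.135/0.6360 = 11.22 mg/L.
e^(−k_1 t) = e^(−0.213×1.612) = 0.7094; e^(−k_a t) = e^(−0.849×1.612) = 0.2545.
D = 11.22 × (0.7094 − 0.2545) + 4.46 × 0.2545 = 5.104 + 1.135 = 6.239 mg/L.
DO = C_s − D = 7.77 − 6.239 = 1.531 mg/L.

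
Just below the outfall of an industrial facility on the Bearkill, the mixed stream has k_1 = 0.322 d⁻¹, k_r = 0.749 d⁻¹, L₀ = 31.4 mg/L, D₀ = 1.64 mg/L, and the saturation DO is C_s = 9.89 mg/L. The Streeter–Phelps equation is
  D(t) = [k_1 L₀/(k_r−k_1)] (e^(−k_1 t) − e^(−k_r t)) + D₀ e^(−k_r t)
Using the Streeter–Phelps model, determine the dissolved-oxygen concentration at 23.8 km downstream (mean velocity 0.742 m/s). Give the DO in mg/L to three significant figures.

DO ≈ 5.57 mg/L

Travel time t = x/v = 23.8 km / (0.742 m/s) = 23800 m / 0.742 m/s = 32080 s = 0.3712 d.
k_1 L₀/(k_r−k_1) = 0.322×31.4/(0.749−0.322) = 10.11/0.4270 = 23.68 mg/L.
e^(−k_1 t) = e^(−0.322×0.3712) = 0.8873; e^(−k_r t) = e^(−0.749×0.3712) = 0.7573.
D = 23.68 × (0.8873 − 0.7573) + 1.64 × 0.7573 = 3.080 + 1.242 = 4.322 mg/L.
DO = C_s − D = 9.89 − 4.322 = 5.568 mg/L.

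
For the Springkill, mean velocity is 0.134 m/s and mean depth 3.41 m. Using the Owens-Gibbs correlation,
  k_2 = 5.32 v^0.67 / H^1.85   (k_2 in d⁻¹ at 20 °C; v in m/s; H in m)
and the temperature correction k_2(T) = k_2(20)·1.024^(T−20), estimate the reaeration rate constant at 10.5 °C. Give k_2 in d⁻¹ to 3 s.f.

k_2(20) = 5.32 × 0.134^0.67 / 3.41^1.85 = 5.32 × 0.2601 / 9.674 = 0.1430 d⁻¹.
k_2(10.5) = 0.1430 × 1.024^(10.5−20) = 0.1430 × 0.7983 = 0.1142 d⁻¹.

k_2 ≈ 0.114 d⁻¹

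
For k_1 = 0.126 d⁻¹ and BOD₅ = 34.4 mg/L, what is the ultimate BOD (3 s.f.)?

L₀ ≈ 73.6 mg/L

BOD₅ = L₀(1 − e^(−5k_1)) ⇒ L₀ = BOD₅ / (1 − e^(−5×0.126))
= 34.4 / (1 − 0.5326) = 34.4 / 0.4674 = 73.60 mg/L.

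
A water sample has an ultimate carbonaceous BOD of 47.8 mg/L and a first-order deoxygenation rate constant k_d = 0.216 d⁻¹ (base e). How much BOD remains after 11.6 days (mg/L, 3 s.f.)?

L_t = L₀ e^(−k_d t) = 47.8 × e^(−0.216×11.6) = 47.8 × 0.08163 = 3.902 mg/L.

L ≈ 3.90 mg/L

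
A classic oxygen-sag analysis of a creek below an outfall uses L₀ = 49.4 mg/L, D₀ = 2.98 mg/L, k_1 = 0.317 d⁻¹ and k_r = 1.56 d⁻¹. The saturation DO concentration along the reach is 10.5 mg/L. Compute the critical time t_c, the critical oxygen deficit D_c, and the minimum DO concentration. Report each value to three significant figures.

t_c ≈ 1.06 d; D_c ≈ 7.16 mg/L; min DO ≈ 3.34 mg/L

t_c = [1/(k_r−k_1)] ln[(k_r/k_1)(1 − D₀(k_r−k_1)/(k_1 L₀))]
= [1/(1.56−0.317)] ln[(1.56/0.317)(1 − 2.98×1.243/(0.317×49.4))]
= (1/1.243) ln[4.921 × 0.7635] = 0.8045 × ln(3.757) = 0.8045 × 1.324 = 1.065 d.
D_c = (k_1/k_r) L₀ e^(−k_1 t_c) = (0.317/1.56) × 49.4 × e^(−0.317×1.065) = 0.2032 × 49.4 × 0.7135 = 7.162 mg/L.
Minimum DO = C_s − D_c = 10.5 − 7.162 = 3.338 mg/L.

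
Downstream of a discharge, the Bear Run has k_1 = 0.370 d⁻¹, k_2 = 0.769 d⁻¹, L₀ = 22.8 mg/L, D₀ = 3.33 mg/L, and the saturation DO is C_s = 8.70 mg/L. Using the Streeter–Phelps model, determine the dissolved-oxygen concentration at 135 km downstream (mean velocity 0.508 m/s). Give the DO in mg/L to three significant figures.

Travel time t = x/v = 135 km / (0.508 m/s) = 135000 m / 0.508 m/s = 265700 s = 3.076 d.
k_1 L₀/(k_2−k_1) = 0.370×22.8/(0.769−0.370) = 8.436/0.3990 = 21.14 mg/L.
e^(−k_1 t) = e^(−0.370×3.076) = 0.3204; e^(−k_2 t) = e^(−0.769×3.076) = 0.09392.
D = 21.14 × (0.3204 − 0.09392) + 3.33 × 0.09392 = 4.789 + 0.3128 = 5.102 mg/L.
DO = C_s − D = 8.70 − 5.102 = 3.598 mg/L.

DO ≈ 3.60 mg/L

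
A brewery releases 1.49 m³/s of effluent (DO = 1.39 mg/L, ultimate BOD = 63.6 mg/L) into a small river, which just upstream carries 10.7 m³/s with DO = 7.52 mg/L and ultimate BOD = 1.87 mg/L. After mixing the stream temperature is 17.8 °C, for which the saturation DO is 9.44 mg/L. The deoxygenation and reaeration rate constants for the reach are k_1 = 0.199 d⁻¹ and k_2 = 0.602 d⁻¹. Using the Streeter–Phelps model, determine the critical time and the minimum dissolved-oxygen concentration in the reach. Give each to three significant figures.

t_c ≈ 0.629 d; minimum DO ≈ 6.69 mg/L

Mixed DO = (10.7×7.52 + 1.49×1.39)/(10.7+1.49) = 82.54/12.19 = 6.771 mg/L.
Mixed L₀ = (10.7×1.87 + 1.49×63.6)/(12.19) = 114.8/12.19 = 9.415 mg/L.
Initial deficit D₀ = C_s − DO₀ = 9.44 − 6.771 = 2.669 mg/L.
t_c = (1/0.4030) ln[(0.602/0.199)(1 − 2.669×0.4030/(0.199×9.415))] = 2.481 × ln(1.288) = 0.6286 d.
D_c = (0.199/0.602) × 9.415 × e^(−0.199×0.6286) = 0.3306 × 9.415 × 0.8824 = 2.746 mg/L.
Minimum DO = 9.44 − 2.746 = 6.694 mg/L.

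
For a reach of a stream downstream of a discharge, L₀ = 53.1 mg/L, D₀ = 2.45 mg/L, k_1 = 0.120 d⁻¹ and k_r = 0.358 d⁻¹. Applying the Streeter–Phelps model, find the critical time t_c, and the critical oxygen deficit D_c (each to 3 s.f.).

t_c ≈ 4.19 d; D_c ≈ 10.8 mg/L

With k_r/k_1 = 2.983 and 1 − D₀(k_r−k_1)/(k_1 L₀) = 0.9085,
t_c = ln(2.983 × 0.9085) / (0.358 − 0.120) = ln(2.710) / 0.2380 = 0.9971/0.2380 = 4.189 d.
D_c = (k_1/k_r) L₀ e^(−k_1 t_c) = (0.120/0.358) × 53.1 × e^(−0.120×4.189) = 0.3352 × 53.1 × 0.6049 = 10.77 mg/L.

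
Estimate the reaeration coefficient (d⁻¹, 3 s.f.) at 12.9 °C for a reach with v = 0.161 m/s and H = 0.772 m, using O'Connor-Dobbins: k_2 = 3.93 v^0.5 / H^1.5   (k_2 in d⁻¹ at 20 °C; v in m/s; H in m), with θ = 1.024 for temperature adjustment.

k_2 ≈ 1.96 d⁻¹

k_2(20) = 3.93 × 0.161^0.5 / 0.772^1.5 = 3.93 × 0.4012 / 0.6783 = 2.325 d⁻¹.
k_2(12.9) = 2.325 × 1.024^(12.9−20) = 2.325 × 0.8450 = 1.964 d⁻¹.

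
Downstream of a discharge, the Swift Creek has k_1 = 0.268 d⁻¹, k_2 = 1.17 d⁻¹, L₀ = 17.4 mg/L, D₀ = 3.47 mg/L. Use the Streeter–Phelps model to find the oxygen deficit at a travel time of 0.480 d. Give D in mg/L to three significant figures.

k_1 L₀/(k_2−k_1) = 0.268×17.4/(1.17−0.268) = 4.663/0.9020 = 5.170 mg/L.
e^(−k_1 t) = e^(−0.268×0.4800) = 0.8793; e^(−k_2 t) = e^(−1.17×0.4800) = 0.5703.
D = 5.170 × (0.8793 − 0.5703) + 3.47 × 0.5703 = 1.597 + 1.979 = 3.576 mg/L.

D ≈ 3.58 mg/L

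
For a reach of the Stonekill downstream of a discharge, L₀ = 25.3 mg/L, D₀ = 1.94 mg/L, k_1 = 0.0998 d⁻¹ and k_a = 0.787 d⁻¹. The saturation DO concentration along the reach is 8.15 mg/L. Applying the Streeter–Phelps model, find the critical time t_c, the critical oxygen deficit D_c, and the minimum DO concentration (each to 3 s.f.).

t_c ≈ 1.91 d; D_c ≈ 2.65 mg/L; min DO ≈ 5.50 mg/L

t_c = [1/(k_a−k_1)] ln[(k_a/k_1)(1 − D₀(k_a−k_1)/(k_1 L₀))]
= [1/(0.787−0.0998)] ln[(0.787/0.0998)(1 − 1.94×0.6872/(0.0998×25.3))]
= (1/0.6872) ln[7.886 × 0.4720] = 1.455 × ln(3.722) = 1.455 × 1.314 = 1.913 d.
D_c = (k_1/k_a) L₀ e^(−k_1 t_c) = (0.0998/0.787) × 25.3 × e^(−0.0998×1.913) = 0.1268 × 25.3 × 0.8262 = 2.651 mg/L.
Minimum DO = C_s − D_c = 8.15 − 2.651 = 5.499 mg/L.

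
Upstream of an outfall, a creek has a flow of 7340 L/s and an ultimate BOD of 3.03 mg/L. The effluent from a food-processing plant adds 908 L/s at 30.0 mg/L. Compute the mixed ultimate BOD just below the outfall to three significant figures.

Flow-weighted mixing: C = (Q_r C_r + Q_w C_w)/(Q_r + Q_w)
= (7340×3.03 + 908×30.0)/(7340 + 908) = 49480/8248 = 5.999 mg/L.

6.00 mg/L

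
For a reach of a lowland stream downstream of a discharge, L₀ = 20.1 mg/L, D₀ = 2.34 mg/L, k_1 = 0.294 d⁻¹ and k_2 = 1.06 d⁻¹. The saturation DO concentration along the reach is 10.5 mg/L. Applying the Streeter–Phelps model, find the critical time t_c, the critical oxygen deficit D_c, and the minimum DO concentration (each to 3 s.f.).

t_c ≈ 1.20 d; D_c ≈ 3.91 mg/L; min DO ≈ 6.59 mg/L

t_c = [1/(k_2−k_1)] ln[(k_2/k_1)(1 − D₀(k_2−k_1)/(k_1 L₀))]
= [1/(1.06−0.294)] ln[(1.06/0.294)(1 − 2.34×0.7660/(0.294×20.1))]
= (1/0.7660) ln[3.605 × 0.6967] = 1.305 × ln(2.512) = 1.305 × 0.9210 = 1.202 d.
L(t_c) = L₀ e^(−k_1 t_c) = 20.1 × 0.7022 = 14.11 mg/L, and at the critical point k_2 D_c = k_1 L, so D_c = (0.294/1.06) × 14.11 = 3.915 mg/L.
Minimum DO = C_s − D_c = 10.5 − 3.915 = 6.585 mg/L.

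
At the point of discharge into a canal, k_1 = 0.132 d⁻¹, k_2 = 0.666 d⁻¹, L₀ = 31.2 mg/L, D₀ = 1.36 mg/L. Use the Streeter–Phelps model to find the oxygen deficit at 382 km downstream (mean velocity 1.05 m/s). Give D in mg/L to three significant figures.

D ≈ 4.04 mg/L

Travel time t = x/v = 382 km / (1.05 m/s) = 382000 m / 1.05 m/s = 363800 s = 4.211 d.
k_1 L₀/(k_2−k_1) = 0.132×31.2/(0.666−0.132) = 4.118/0.5340 = 7.712 mg/L.
e^(−k_1 t) = e^(−0.132×4.211) = 0.5736; e^(−k_2 t) = e^(−0.666×4.211) = 0.06055.
D = 7.712 × (0.5736 − 0.06055) + 1.36 × 0.06055 = 3.957 + 0.08234 = 4.039 mg/L.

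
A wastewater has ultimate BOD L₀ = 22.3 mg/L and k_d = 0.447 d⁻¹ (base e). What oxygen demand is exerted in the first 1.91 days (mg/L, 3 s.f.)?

y ≈ 12.8 mg/L

y_t = L₀(1 − e^(−k_d t)) = 22.3 × (1 − e^(−0.447×1.91))
= 22.3 × (1 − 0.4258) = 22.3 × 0.5742 = 12.80 mg/L.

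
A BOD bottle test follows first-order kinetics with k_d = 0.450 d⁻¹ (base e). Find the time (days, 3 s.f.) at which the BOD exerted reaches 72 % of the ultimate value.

y/L₀ = 1 − e^(−k_d t) = 0.72 ⇒ e^(−k_d t) = 0.280
t = −ln(0.280) / 0.450 = 1.273 / 0.450 = 2.829 d.

t ≈ 2.83 d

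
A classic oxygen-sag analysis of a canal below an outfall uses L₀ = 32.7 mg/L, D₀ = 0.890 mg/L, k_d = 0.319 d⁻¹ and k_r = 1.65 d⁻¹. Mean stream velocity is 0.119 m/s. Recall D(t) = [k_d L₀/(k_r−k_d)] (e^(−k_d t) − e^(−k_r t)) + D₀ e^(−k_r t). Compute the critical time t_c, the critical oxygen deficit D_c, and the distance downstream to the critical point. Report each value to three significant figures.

At the critical point dD/dt = 0, so k_d L₀ e^(−k_d t) = k_r D. Substituting D(t) from the Streeter–Phelps equation and solving for t gives
t_c = ln[(k_r/k_d)(1 − D₀(k_r−k_d)/(k_d L₀))] / (k_r−k_d).
Here k_r−k_d = 1.331 d⁻¹ and 1 − D₀(k_r−k_d)/(k_d L₀) = 1 − 0.890×1.331/(0.319×32.7) = 0.8864, so
t_c = ln(5.172 × 0.8864) / 1.331 = 1.523 / 1.331 = 1.144 d.
L(t_c) = L₀ e^(−k_d t_c) = 32.7 × 0.6942 = 22.70 mg/L, and at the critical point k_r D_c = k_d L, so D_c = (0.319/1.65) × 22.70 = 4.389 mg/L.
x_c = v t_c = 0.119 m/s × 1.144 d × 86400 s/d = 11760 m ≈ 11.8 km.

t_c ≈ 1.14 d; D_c ≈ 4.39 mg/L; x_c ≈ 11.8 km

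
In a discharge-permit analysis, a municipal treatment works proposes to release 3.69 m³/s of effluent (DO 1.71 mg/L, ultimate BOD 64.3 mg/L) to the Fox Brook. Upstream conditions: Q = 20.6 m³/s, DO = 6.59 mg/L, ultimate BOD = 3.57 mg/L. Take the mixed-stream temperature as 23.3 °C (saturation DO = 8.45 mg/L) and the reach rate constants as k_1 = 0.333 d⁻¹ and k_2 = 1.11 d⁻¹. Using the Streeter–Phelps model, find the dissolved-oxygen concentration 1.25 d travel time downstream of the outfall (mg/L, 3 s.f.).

DO ≈ 5.55 mg/L

Mixed DO = (20.6×6.59 + 3.69×1.71)/(20.6+3.69) = 142.1/24.29 = 5.849 mg/L.
Mixed L₀ = (20.6×3.57 + 3.69×64.3)/(24.29) = 310.8/24.29 = 12.80 mg/L.
Initial deficit D₀ = C_s − DO₀ = 8.45 − 5.849 = 2.601 mg/L.
D(1.25) = [0.333×12.80/(1.11−0.333)](e^(−0.333×1.25) − e^(−1.11×1.25)) + 2.601 e^(−1.11×1.25)
= 5.484 × (0.6595 − 0.2497) + 2.601 × 0.2497 = 2.897 mg/L.
DO = 8.45 − 2.897 = 5.553 mg/L.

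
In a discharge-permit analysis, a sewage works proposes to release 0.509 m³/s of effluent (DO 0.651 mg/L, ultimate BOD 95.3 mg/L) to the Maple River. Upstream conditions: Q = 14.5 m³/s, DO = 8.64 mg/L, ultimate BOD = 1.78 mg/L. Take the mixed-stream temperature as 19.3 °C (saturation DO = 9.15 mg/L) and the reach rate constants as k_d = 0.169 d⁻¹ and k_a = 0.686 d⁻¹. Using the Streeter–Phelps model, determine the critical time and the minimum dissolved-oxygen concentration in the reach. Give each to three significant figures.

Mixed DO = (14.5×8.64 + 0.509×0.651)/(14.5+0.509) = 125.6/15.01 = 8.369 mg/L.
Mixed L₀ = (14.5×1.78 + 0.509×95.3)/(15.01) = 74.32/15.01 = 4.952 mg/L.
Initial deficit D₀ = C_s − DO₀ = 9.15 − 8.369 = 0.7809 mg/L.
t_c = (1/0.5170) ln[(0.686/0.169)(1 − 0.7809×0.5170/(0.169×4.952))] = 1.934 × ln(2.101) = 1.436 d.
D_c = (0.169/0.686) × 4.952 × e^(−0.169×1.436) = 0.2464 × 4.952 × 0.7846 = 0.9570 mg/L.
Minimum DO = 9.15 − 0.9570 = 8.193 mg/L.

t_c ≈ 1.44 d; minimum DO ≈ 8.19 mg/L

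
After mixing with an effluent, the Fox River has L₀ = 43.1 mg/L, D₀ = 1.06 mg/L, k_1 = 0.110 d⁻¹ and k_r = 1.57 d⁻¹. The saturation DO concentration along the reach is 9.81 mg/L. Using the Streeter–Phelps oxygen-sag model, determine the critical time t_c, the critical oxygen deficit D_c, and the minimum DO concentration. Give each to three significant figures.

t_c = [1/(k_r−k_1)] ln[(k_r/k_1)(1 − D₀(k_r−k_1)/(k_1 L₀))]
= [1/(1.57−0.110)] ln[(1.57/0.110)(1 − 1.06×1.460/(0.110×43.1))]
= (1/1.460) ln[14.27 × 0.6736] = 0.6849 × ln(9.614) = 0.6849 × 2.263 = 1.550 d.
D_c = (k_1/k_r) L₀ e^(−k_1 t_c) = (0.110/1.57) × 43.1 × e^(−0.110×1.550) = 0.07006 × 43.1 × 0.8432 = 2.546 mg/L.
Minimum DO = C_s − D_c = 9.81 − 2.546 = 7.264 mg/L.

t_c ≈ 1.55 d; D_c ≈ 2.55 mg/L; min DO ≈ 7.26 mg/L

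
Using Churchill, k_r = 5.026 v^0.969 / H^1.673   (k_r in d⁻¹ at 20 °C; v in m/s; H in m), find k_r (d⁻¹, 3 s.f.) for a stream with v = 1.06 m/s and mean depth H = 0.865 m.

k_r ≈ 6.78 d⁻¹

k_r = 5.026 × 1.06^0.969 / 0.865^1.673 = 5.026 × 1.058 / 0.7846 = 6.778 d⁻¹.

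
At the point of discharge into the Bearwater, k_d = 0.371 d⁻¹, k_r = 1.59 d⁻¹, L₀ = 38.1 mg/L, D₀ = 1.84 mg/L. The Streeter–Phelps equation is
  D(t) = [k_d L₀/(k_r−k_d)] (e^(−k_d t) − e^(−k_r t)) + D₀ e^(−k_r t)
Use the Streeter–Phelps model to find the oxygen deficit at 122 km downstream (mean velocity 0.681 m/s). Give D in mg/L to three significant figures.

D ≈ 5.01 mg/L

Travel time t = x/v = 122 km / (0.681 m/s) = 122000 m / 0.681 m/s = 179100 s = 2.073 d.
k_d L₀/(k_r−k_d) = 0.371×38.1/(1.59−0.371) = 14.14/1.219 = 11.60 mg/L.
e^(−k_d t) = e^(−0.371×2.073) = 0.4634; e^(−k_r t) = e^(−1.59×2.073) = 0.03700.
D = 11.60 × (0.4634 − 0.03700) + 1.84 × 0.03700 = 4.944 + 0.06808 = 5.012 mg/L.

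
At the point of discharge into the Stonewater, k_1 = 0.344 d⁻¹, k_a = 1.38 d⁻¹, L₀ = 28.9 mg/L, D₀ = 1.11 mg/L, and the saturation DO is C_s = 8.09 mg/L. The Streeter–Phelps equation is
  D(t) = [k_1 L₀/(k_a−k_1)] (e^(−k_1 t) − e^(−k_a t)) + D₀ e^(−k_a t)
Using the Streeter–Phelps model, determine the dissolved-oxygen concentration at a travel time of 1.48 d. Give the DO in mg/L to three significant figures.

DO ≈ 3.42 mg/L

k_1 L₀/(k_a−k_1) = 0.344×28.9/(1.38−0.344) = 9.942/1.036 = 9.596 mg/L.
e^(−k_1 t) = e^(−0.344×1.480) = 0.6010; e^(−k_a t) = e^(−1.38×1.480) = 0.1297.
D = 9.596 × (0.6010 − 0.1297) + 1.11 × 0.1297 = 4.523 + 0.1440 = 4.667 mg/L.
DO = C_s − D = 8.09 − 4.667 = 3.423 mg/L.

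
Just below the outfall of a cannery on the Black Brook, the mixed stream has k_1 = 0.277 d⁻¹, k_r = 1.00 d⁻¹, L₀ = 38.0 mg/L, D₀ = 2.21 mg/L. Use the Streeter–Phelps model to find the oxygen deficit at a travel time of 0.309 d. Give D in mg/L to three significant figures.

k_1 L₀/(k_r−k_1) = 0.277×38.0/(1.00−0.277) = 10.53/0.7230 = 14.56 mg/L.
e^(−k_1 t) = e^(−0.277×0.3090) = 0.9180; e^(−k_r t) = e^(−1.00×0.3090) = 0.7342.
D = 14.56 × (0.9180 − 0.7342) + 2.21 × 0.7342 = 2.676 + 1.623 = 4.298 mg/L.

D ≈ 4.30 mg/L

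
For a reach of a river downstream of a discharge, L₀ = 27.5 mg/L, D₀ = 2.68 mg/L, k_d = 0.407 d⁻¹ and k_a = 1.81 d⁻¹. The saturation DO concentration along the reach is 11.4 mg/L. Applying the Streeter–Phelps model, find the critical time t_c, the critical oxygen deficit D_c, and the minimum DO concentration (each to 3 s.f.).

t_c ≈ 0.772 d; D_c ≈ 4.52 mg/L; min DO ≈ 6.88 mg/L

At the critical point dD/dt = 0, so k_d L₀ e^(−k_d t) = k_a D. Substituting D(t) from the Streeter–Phelps equation and solving for t gives
t_c = ln[(k_a/k_d)(1 − D₀(k_a−k_d)/(k_d L₀))] / (k_a−k_d).
Here k_a−k_d = 1.403 d⁻¹ and 1 − D₀(k_a−k_d)/(k_d L₀) = 1 − 2.68×1.403/(0.407×27.5) = 0.6641, so
t_c = ln(4.447 × 0.6641) / 1.403 = 1.083 / 1.403 = 0.7718 d.
D_c = (k_d/k_a) L₀ e^(−k_d t_c) = (0.407/1.81) × 27.5 × e^(−0.407×0.7718) = 0.2249 × 27.5 × 0.7304 = 4.517 mg/L.
Minimum DO = C_s − D_c = 11.4 − 4.517 = 6.883 mg/L.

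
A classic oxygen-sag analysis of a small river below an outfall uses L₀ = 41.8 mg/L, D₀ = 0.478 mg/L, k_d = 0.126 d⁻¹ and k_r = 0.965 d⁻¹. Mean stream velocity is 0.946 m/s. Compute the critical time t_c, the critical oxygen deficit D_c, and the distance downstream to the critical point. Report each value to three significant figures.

t_c ≈ 2.33 d; D_c ≈ 4.07 mg/L; x_c ≈ 191 km

t_c = [1/(k_r−k_d)] ln[(k_r/k_d)(1 − D₀(k_r−k_d)/(k_d L₀))]
= [1/(0.965−0.126)] ln[(0.965/0.126)(1 − 0.478×0.8390/(0.126×41.8))]
= (1/0.8390) ln[7.659 × 0.9239] = 1.192 × ln(7.076) = 1.192 × 1.957 = 2.332 d.
D_c = (k_d/k_r) L₀ e^(−k_d t_c) = (0.126/0.965) × 41.8 × e^(−0.126×2.332) = 0.1306 × 41.8 × 0.7454 = 4.068 mg/L.
x_c = v t_c = 0.946 m/s × 2.332 d × 86400 s/d = 190600 m ≈ 191 km.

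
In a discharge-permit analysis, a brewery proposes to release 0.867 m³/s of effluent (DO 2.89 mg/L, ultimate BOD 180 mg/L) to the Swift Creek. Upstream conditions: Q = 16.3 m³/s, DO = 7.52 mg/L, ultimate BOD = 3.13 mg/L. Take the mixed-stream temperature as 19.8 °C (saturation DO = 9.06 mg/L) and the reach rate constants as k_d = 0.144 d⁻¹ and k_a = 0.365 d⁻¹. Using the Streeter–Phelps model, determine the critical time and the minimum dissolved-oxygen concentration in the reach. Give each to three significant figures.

Mixed DO = (16.3×7.52 + 0.867×2.89)/(16.3+0.867) = 125.1/17.17 = 7.286 mg/L.
Mixed L₀ = (16.3×3.13 + 0.867×180)/(17.17) = 207.1/17.17 = 12.06 mg/L.
Initial deficit D₀ = C_s − DO₀ = 9.06 − 7.286 = 1.774 mg/L.
t_c = (1/0.2210) ln[(0.365/0.144)(1 − 1.774×0.2210/(0.144×12.06))] = 4.525 × ln(1.963) = 3.051 d.
D_c = (0.144/0.365) × 12.06 × e^(−0.144×3.051) = 0.3945 × 12.06 × 0.6444 = 3.067 mg/L.
Minimum DO = 9.06 − 3.067 = 5.993 mg/L.

t_c ≈ 3.05 d; minimum DO ≈ 5.99 mg/L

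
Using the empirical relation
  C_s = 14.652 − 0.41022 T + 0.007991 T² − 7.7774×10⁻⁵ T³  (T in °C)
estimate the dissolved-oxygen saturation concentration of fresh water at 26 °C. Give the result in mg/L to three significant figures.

C_s ≈ 8.02 mg/L

C_s = 14.652 − 0.41022×26 + 0.007991×26² − 7.7774×10⁻⁵×26³ = 8.021 mg/L.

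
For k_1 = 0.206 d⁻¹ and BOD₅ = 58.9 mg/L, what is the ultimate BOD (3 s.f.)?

L₀ ≈ 91.6 mg/L

BOD₅ = L₀(1 − e^(−5k_1)) ⇒ L₀ = BOD₅ / (1 − e^(−5×0.206))
= 58.9 / (1 − 0.3570) = 58.9 / 0.6430 = 91.60 mg/L.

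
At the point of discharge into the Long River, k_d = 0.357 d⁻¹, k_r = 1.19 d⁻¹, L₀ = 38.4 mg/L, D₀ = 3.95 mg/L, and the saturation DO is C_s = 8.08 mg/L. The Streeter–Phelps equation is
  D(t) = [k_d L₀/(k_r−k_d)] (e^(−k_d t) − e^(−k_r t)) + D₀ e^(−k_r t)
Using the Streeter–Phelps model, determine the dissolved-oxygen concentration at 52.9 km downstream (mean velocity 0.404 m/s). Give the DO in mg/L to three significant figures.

Travel time t = x/v = 52.9 km / (0.404 m/s) = 52900 m / 0.404 m/s = 130900 s = 1.516 d.
k_d L₀/(k_r−k_d) = 0.357×38.4/(1.19−0.357) = 13.71/0.8330 = 16.46 mg/L.
e^(−k_d t) = e^(−0.357×1.516) = 0.5821; e^(−k_r t) = e^(−1.19×1.516) = 0.1647.
D = 16.46 × (0.5821 − 0.1647) + 3.95 × 0.1647 = 6.869 + 0.6507 = 7.520 mg/L.
DO = C_s − D = 8.08 − 7.520 = 0.5599 mg/L.

DO ≈ 0.560 mg/L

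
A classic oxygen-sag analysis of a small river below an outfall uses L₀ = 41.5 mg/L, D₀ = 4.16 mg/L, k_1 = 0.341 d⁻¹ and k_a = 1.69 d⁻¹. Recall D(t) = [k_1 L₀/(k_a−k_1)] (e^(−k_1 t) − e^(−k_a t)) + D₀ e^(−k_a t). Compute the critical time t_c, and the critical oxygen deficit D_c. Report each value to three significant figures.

At the critical point dD/dt = 0, so k_1 L₀ e^(−k_1 t) = k_a D. Substituting D(t) from the Streeter–Phelps equation and solving for t gives
t_c = ln[(k_a/k_1)(1 − D₀(k_a−k_1)/(k_1 L₀))] / (k_a−k_1).
Here k_a−k_1 = 1.349 d⁻¹ and 1 − D₀(k_a−k_1)/(k_1 L₀) = 1 − 4.16×1.349/(0.341×41.5) = 0.6034, so
t_c = ln(4.956 × 0.6034) / 1.349 = 1.096 / 1.349 = 0.8121 d.
L(t_c) = L₀ e^(−k_1 t_c) = 41.5 × 0.7581 = 31.46 mg/L, and at the critical point k_a D_c = k_1 L, so D_c = (0.341/1.69) × 31.46 = 6.348 mg/L.

t_c ≈ 0.812 d; D_c ≈ 6.35 mg/L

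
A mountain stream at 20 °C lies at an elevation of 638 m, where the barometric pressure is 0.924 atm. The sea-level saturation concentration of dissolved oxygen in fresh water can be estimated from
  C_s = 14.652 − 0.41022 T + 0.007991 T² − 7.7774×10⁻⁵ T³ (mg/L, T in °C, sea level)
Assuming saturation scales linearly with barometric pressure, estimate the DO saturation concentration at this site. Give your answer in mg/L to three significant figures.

At sea level: C_s = 14.652 − 0.41022×20 + 0.007991×20² − 7.7774×10⁻⁵×20³ = 9.022 mg/L.
Pressure correction: C_s' = 9.022 × 0.924 = 8.336 mg/L.

C_s ≈ 8.34 mg/L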